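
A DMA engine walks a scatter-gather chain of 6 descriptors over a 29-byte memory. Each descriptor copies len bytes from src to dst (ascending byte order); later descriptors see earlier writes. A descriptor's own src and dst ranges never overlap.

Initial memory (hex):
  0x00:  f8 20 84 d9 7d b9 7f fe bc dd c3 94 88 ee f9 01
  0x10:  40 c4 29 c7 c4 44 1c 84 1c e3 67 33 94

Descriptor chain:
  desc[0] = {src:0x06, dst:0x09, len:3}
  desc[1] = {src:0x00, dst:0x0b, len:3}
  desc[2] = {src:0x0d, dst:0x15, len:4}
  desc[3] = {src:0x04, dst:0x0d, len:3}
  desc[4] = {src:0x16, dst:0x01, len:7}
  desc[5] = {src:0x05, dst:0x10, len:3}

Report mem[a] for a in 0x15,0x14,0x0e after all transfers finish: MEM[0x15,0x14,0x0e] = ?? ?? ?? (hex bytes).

D0: mem[0x09..0x0b] <- [7f fe bc]
D1: mem[0x0b..0x0d] <- [f8 20 84]
D2: mem[0x15..0x18] <- [84 f9 01 40]
D3: mem[0x0d..0x0f] <- [7d b9 7f]
D4: mem[0x01..0x07] <- [f9 01 40 e3 67 33 94]
D5: mem[0x10..0x12] <- [67 33 94]
query mem[0x15]=0x84, mem[0x14]=0xc4, mem[0x0e]=0xb9

MEM[0x15,0x14,0x0e] = 84 c4 b9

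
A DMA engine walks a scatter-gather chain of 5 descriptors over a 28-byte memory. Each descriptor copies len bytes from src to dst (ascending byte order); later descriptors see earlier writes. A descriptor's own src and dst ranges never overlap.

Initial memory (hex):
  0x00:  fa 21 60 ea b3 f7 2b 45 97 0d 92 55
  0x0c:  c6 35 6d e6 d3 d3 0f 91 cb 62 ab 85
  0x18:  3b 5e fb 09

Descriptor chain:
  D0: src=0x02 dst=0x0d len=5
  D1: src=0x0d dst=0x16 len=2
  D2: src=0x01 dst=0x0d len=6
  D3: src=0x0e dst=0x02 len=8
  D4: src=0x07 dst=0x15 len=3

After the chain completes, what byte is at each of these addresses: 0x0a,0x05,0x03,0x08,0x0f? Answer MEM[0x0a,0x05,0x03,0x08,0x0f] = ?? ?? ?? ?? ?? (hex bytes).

MEM[0x0a,0x05,0x03,0x08,0x0f] = 92 f7 ea cb ea

  after D0: wrote 5B at 0x0d = 60eab3f72b
  after D1: wrote 2B at 0x16 = 60ea
  after D2: wrote 6B at 0x0d = 2160eab3f72b
  after D3: wrote 8B at 0x02 = 60eab3f72b91cb62
  after D4: wrote 3B at 0x15 = 91cb62
query mem[0x0a]=0x92, mem[0x05]=0xf7, mem[0x03]=0xea, mem[0x08]=0xcb, mem[0x0f]=0xea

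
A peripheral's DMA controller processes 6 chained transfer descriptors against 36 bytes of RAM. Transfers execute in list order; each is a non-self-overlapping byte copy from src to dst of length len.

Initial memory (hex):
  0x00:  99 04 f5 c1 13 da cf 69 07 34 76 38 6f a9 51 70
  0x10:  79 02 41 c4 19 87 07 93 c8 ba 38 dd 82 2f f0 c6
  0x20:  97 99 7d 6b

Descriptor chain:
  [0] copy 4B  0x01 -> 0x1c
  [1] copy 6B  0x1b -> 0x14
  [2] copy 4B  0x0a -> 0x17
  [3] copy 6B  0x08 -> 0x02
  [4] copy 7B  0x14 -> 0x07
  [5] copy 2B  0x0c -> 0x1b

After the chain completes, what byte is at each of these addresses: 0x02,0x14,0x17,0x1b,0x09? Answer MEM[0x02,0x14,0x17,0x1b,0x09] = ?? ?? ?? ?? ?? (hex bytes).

[0] 0x01->0x1c len=4 : 04 f5 c1 13
[1] 0x1b->0x14 len=6 : dd 04 f5 c1 13 97
[2] 0x0a->0x17 len=4 : 76 38 6f a9
[3] 0x08->0x02 len=6 : 07 34 76 38 6f a9
[4] 0x14->0x07 len=7 : dd 04 f5 76 38 6f a9
[5] 0x0c->0x1b len=2 : 6f a9
query mem[0x02]=0x07, mem[0x14]=0xdd, mem[0x17]=0x76, mem[0x1b]=0x6f, mem[0x09]=0xf5

MEM[0x02,0x14,0x17,0x1b,0x09] = 07 dd 76 6f f5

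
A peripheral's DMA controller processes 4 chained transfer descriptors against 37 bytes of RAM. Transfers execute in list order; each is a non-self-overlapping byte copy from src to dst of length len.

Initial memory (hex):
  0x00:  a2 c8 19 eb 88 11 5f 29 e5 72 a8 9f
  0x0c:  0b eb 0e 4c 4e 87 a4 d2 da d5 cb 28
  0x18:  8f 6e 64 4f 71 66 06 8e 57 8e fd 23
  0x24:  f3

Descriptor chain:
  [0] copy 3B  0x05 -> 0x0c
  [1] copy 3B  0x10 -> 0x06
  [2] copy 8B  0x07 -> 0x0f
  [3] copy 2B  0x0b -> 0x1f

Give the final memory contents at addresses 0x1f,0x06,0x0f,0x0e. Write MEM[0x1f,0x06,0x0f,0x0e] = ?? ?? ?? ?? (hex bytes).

#0 dst[0x0c+3] := {0x11,0x5f,0x29}
#1 dst[0x06+3] := {0x4e,0x87,0xa4}
#2 dst[0x0f+8] := {0x87,0xa4,0x72,0xa8,0x9f,0x11,0x5f,0x29}
#3 dst[0x1f+2] := {0x9f,0x11}
query mem[0x1f]=0x9f, mem[0x06]=0x4e, mem[0x0f]=0x87, mem[0x0e]=0x29

MEM[0x1f,0x06,0x0f,0x0e] = 9f 4e 87 29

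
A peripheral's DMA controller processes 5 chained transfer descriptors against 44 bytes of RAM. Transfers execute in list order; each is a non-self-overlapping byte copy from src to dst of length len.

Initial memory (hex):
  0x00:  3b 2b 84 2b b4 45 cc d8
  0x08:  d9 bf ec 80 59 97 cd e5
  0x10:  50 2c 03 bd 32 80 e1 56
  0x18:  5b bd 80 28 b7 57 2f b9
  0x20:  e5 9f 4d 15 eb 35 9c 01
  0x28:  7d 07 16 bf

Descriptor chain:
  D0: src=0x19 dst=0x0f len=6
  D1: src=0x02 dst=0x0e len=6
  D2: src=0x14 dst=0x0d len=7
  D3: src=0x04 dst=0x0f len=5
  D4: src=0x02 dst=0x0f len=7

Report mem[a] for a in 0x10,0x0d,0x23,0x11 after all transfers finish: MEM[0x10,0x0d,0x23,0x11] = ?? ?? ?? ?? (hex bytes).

[0] 0x19->0x0f len=6 : bd 80 28 b7 57 2f
[1] 0x02->0x0e len=6 : 84 2b b4 45 cc d8
[2] 0x14->0x0d len=7 : 2f 80 e1 56 5b bd 80
[3] 0x04->0x0f len=5 : b4 45 cc d8 d9
[4] 0x02->0x0f len=7 : 84 2b b4 45 cc d8 d9
query mem[0x10]=0x2b, mem[0x0d]=0x2f, mem[0x23]=0x15, mem[0x11]=0xb4

MEM[0x10,0x0d,0x23,0x11] = 2b 2f 15 b4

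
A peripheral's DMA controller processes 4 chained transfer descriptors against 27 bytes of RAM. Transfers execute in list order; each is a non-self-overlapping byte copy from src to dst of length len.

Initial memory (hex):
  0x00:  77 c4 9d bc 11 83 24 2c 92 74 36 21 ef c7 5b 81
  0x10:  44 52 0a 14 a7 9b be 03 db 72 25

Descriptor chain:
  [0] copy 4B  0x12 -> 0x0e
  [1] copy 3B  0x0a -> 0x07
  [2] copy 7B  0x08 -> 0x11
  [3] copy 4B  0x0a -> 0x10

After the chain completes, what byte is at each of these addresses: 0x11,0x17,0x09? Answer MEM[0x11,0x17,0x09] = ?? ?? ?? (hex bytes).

MEM[0x11,0x17,0x09] = 21 0a ef

  after D0: wrote 4B at 0x0e = 0a14a79b
  after D1: wrote 3B at 0x07 = 3621ef
  after D2: wrote 7B at 0x11 = 21ef3621efc70a
  after D3: wrote 4B at 0x10 = 3621efc7
query mem[0x11]=0x21, mem[0x17]=0x0a, mem[0x09]=0xef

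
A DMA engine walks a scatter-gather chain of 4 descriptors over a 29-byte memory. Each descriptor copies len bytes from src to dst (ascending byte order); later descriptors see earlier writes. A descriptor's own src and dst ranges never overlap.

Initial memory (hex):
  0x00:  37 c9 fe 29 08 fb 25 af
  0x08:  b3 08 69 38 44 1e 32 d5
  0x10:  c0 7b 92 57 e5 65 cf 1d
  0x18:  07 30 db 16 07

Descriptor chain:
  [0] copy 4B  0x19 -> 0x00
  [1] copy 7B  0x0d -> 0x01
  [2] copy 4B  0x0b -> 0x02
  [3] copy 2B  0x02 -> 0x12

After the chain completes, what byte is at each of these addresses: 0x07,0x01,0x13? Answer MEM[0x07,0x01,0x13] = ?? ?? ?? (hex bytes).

MEM[0x07,0x01,0x13] = 57 1e 44

[0] 0x19->0x00 len=4 : 30 db 16 07
[1] 0x0d->0x01 len=7 : 1e 32 d5 c0 7b 92 57
[2] 0x0b->0x02 len=4 : 38 44 1e 32
[3] 0x02->0x12 len=2 : 38 44
query mem[0x07]=0x57, mem[0x01]=0x1e, mem[0x13]=0x44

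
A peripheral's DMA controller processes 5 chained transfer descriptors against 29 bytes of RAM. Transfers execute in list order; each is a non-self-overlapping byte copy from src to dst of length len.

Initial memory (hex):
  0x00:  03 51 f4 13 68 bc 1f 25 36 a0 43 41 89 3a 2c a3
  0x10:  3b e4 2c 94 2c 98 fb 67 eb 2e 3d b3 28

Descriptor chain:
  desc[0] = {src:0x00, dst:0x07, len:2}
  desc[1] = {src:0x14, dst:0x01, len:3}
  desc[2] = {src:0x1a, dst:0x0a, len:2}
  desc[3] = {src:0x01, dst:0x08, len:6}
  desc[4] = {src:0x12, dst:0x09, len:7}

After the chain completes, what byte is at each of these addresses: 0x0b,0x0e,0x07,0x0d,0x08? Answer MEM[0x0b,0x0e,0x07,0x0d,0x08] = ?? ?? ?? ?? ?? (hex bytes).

#0 dst[0x07+2] := {0x03,0x51}
#1 dst[0x01+3] := {0x2c,0x98,0xfb}
#2 dst[0x0a+2] := {0x3d,0xb3}
#3 dst[0x08+6] := {0x2c,0x98,0xfb,0x68,0xbc,0x1f}
#4 dst[0x09+7] := {0x2c,0x94,0x2c,0x98,0xfb,0x67,0xeb}
query mem[0x0b]=0x2c, mem[0x0e]=0x67, mem[0x07]=0x03, mem[0x0d]=0xfb, mem[0x08]=0x2c

MEM[0x0b,0x0e,0x07,0x0d,0x08] = 2c 67 03 fb 2c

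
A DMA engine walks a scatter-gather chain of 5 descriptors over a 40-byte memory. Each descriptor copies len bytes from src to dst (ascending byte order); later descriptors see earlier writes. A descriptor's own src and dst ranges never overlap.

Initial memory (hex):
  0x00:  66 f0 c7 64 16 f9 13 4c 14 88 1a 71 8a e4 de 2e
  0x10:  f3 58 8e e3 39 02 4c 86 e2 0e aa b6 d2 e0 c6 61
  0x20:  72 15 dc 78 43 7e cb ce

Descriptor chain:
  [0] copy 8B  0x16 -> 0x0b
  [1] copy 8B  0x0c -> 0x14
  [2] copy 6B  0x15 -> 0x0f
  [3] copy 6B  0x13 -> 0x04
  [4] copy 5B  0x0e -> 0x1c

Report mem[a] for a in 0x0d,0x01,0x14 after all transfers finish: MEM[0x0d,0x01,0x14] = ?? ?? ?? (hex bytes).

D0: mem[0x0b..0x12] <- [4c 86 e2 0e aa b6 d2 e0]
D1: mem[0x14..0x1b] <- [86 e2 0e aa b6 d2 e0 e3]
D2: mem[0x0f..0x14] <- [e2 0e aa b6 d2 e0]
D3: mem[0x04..0x09] <- [d2 e0 e2 0e aa b6]
D4: mem[0x1c..0x20] <- [0e e2 0e aa b6]
query mem[0x0d]=0xe2, mem[0x01]=0xf0, mem[0x14]=0xe0

MEM[0x0d,0x01,0x14] = e2 f0 e0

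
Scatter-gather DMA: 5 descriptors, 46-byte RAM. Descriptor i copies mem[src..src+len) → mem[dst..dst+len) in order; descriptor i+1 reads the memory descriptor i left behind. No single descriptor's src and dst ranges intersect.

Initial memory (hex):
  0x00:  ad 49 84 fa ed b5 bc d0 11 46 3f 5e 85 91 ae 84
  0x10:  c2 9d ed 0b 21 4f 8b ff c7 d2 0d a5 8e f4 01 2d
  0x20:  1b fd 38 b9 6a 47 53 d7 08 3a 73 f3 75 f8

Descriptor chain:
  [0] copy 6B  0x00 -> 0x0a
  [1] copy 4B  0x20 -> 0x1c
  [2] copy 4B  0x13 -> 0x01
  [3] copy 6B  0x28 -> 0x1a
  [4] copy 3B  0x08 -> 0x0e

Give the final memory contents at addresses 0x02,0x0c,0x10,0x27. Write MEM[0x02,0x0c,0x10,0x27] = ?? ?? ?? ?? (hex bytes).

MEM[0x02,0x0c,0x10,0x27] = 21 84 ad d7

[0] 0x00->0x0a len=6 : ad 49 84 fa ed b5
[1] 0x20->0x1c len=4 : 1b fd 38 b9
[2] 0x13->0x01 len=4 : 0b 21 4f 8b
[3] 0x28->0x1a len=6 : 08 3a 73 f3 75 f8
[4] 0x08->0x0e len=3 : 11 46 ad
query mem[0x02]=0x21, mem[0x0c]=0x84, mem[0x10]=0xad, mem[0x27]=0xd7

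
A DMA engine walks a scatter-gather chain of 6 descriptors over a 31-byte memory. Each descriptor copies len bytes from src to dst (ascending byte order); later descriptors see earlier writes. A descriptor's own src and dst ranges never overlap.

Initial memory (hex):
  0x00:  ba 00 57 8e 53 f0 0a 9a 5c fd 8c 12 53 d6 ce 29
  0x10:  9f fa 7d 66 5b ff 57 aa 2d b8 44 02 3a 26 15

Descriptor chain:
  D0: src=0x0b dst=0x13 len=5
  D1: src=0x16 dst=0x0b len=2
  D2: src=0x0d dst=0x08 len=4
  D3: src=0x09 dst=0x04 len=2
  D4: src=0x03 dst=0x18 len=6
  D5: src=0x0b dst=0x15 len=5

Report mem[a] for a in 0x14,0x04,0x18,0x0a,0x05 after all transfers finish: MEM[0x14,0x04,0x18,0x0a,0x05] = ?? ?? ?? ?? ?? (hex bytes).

#0 dst[0x13+5] := {0x12,0x53,0xd6,0xce,0x29}
#1 dst[0x0b+2] := {0xce,0x29}
#2 dst[0x08+4] := {0xd6,0xce,0x29,0x9f}
#3 dst[0x04+2] := {0xce,0x29}
#4 dst[0x18+6] := {0x8e,0xce,0x29,0x0a,0x9a,0xd6}
#5 dst[0x15+5] := {0x9f,0x29,0xd6,0xce,0x29}
query mem[0x14]=0x53, mem[0x04]=0xce, mem[0x18]=0xce, mem[0x0a]=0x29, mem[0x05]=0x29

MEM[0x14,0x04,0x18,0x0a,0x05] = 53 ce ce 29 29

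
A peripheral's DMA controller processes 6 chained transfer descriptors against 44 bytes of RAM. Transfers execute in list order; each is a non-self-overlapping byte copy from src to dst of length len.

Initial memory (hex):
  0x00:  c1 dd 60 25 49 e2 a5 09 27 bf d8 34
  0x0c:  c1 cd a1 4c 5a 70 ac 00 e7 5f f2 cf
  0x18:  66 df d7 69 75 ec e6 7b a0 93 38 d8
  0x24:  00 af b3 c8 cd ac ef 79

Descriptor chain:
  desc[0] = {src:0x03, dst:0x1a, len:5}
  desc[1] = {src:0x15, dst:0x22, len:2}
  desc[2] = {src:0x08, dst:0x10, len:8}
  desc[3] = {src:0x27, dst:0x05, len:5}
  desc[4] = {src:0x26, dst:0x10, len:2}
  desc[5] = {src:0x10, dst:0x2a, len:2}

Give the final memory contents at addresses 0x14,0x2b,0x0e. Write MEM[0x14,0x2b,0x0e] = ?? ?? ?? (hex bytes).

[0] 0x03->0x1a len=5 : 25 49 e2 a5 09
[1] 0x15->0x22 len=2 : 5f f2
[2] 0x08->0x10 len=8 : 27 bf d8 34 c1 cd a1 4c
[3] 0x27->0x05 len=5 : c8 cd ac ef 79
[4] 0x26->0x10 len=2 : b3 c8
[5] 0x10->0x2a len=2 : b3 c8
query mem[0x14]=0xc1, mem[0x2b]=0xc8, mem[0x0e]=0xa1

MEM[0x14,0x2b,0x0e] = c1 c8 a1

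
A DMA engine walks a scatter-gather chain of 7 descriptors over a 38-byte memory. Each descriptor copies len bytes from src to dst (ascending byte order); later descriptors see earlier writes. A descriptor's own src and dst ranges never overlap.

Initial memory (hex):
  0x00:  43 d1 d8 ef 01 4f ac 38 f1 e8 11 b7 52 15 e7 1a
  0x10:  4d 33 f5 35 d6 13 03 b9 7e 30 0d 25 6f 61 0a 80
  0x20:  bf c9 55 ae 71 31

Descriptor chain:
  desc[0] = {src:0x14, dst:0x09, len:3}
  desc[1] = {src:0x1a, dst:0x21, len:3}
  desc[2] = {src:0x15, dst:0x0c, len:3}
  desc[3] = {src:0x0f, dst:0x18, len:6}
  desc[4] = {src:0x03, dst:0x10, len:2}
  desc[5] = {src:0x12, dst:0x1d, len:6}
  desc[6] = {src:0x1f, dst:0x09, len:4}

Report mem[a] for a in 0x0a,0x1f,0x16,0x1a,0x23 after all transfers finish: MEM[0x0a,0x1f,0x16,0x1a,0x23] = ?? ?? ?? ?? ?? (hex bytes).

  after D0: wrote 3B at 0x09 = d61303
  after D1: wrote 3B at 0x21 = 0d256f
  after D2: wrote 3B at 0x0c = 1303b9
  after D3: wrote 6B at 0x18 = 1a4d33f535d6
  after D4: wrote 2B at 0x10 = ef01
  after D5: wrote 6B at 0x1d = f535d61303b9
  after D6: wrote 4B at 0x09 = d61303b9
query mem[0x0a]=0x13, mem[0x1f]=0xd6, mem[0x16]=0x03, mem[0x1a]=0x33, mem[0x23]=0x6f

MEM[0x0a,0x1f,0x16,0x1a,0x23] = 13 d6 03 33 6f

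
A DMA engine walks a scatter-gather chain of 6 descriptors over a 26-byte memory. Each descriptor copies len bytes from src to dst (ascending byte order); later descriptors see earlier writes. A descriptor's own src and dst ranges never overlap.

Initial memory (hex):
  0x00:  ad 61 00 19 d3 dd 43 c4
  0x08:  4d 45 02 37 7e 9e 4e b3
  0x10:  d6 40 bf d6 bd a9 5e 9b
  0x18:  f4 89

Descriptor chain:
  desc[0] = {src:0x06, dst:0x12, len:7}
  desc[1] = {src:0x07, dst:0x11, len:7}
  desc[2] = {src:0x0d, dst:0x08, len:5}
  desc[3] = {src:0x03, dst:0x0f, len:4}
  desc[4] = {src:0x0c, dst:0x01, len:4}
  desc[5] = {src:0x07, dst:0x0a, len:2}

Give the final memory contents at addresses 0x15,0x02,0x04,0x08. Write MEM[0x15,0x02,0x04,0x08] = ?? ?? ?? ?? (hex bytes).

#0 dst[0x12+7] := {0x43,0xc4,0x4d,0x45,0x02,0x37,0x7e}
#1 dst[0x11+7] := {0xc4,0x4d,0x45,0x02,0x37,0x7e,0x9e}
#2 dst[0x08+5] := {0x9e,0x4e,0xb3,0xd6,0xc4}
#3 dst[0x0f+4] := {0x19,0xd3,0xdd,0x43}
#4 dst[0x01+4] := {0xc4,0x9e,0x4e,0x19}
#5 dst[0x0a+2] := {0xc4,0x9e}
query mem[0x15]=0x37, mem[0x02]=0x9e, mem[0x04]=0x19, mem[0x08]=0x9e

MEM[0x15,0x02,0x04,0x08] = 37 9e 19 9e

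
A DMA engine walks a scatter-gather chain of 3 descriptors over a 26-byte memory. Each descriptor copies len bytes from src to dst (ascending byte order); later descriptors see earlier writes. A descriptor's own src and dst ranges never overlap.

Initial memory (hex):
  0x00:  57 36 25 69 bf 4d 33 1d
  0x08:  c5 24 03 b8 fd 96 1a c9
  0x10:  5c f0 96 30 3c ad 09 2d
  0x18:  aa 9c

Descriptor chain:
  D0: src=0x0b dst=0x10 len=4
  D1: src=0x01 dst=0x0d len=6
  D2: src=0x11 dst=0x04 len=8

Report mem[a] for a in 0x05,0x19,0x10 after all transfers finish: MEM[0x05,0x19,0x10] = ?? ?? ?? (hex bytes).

MEM[0x05,0x19,0x10] = 33 9c bf

  after D0: wrote 4B at 0x10 = b8fd961a
  after D1: wrote 6B at 0x0d = 362569bf4d33
  after D2: wrote 8B at 0x04 = 4d331a3cad092daa
query mem[0x05]=0x33, mem[0x19]=0x9c, mem[0x10]=0xbf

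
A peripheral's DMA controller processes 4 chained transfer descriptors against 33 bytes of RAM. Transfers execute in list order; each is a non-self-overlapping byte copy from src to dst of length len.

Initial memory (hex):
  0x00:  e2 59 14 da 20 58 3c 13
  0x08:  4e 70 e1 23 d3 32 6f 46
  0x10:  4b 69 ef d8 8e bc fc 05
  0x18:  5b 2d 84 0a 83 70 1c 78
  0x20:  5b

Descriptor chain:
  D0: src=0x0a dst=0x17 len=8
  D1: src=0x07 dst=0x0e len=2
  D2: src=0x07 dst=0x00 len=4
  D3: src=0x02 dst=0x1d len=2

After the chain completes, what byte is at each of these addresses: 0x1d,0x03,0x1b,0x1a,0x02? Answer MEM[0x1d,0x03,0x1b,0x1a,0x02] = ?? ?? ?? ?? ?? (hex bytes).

#0 dst[0x17+8] := {0xe1,0x23,0xd3,0x32,0x6f,0x46,0x4b,0x69}
#1 dst[0x0e+2] := {0x13,0x4e}
#2 dst[0x00+4] := {0x13,0x4e,0x70,0xe1}
#3 dst[0x1d+2] := {0x70,0xe1}
query mem[0x1d]=0x70, mem[0x03]=0xe1, mem[0x1b]=0x6f, mem[0x1a]=0x32, mem[0x02]=0x70

MEM[0x1d,0x03,0x1b,0x1a,0x02] = 70 e1 6f 32 70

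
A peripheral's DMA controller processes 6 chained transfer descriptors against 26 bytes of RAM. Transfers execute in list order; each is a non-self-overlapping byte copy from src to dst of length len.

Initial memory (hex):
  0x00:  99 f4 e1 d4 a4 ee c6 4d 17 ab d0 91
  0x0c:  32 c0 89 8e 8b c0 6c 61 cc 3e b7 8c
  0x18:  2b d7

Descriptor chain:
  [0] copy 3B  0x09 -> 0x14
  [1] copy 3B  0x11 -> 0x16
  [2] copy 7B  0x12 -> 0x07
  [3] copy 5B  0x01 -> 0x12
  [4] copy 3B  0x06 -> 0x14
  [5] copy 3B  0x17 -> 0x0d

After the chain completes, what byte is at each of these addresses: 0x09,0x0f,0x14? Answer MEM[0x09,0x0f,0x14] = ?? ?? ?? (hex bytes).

MEM[0x09,0x0f,0x14] = ab d7 c6

  after D0: wrote 3B at 0x14 = abd091
  after D1: wrote 3B at 0x16 = c06c61
  after D2: wrote 7B at 0x07 = 6c61abd0c06c61
  after D3: wrote 5B at 0x12 = f4e1d4a4ee
  after D4: wrote 3B at 0x14 = c66c61
  after D5: wrote 3B at 0x0d = 6c61d7
query mem[0x09]=0xab, mem[0x0f]=0xd7, mem[0x14]=0xc6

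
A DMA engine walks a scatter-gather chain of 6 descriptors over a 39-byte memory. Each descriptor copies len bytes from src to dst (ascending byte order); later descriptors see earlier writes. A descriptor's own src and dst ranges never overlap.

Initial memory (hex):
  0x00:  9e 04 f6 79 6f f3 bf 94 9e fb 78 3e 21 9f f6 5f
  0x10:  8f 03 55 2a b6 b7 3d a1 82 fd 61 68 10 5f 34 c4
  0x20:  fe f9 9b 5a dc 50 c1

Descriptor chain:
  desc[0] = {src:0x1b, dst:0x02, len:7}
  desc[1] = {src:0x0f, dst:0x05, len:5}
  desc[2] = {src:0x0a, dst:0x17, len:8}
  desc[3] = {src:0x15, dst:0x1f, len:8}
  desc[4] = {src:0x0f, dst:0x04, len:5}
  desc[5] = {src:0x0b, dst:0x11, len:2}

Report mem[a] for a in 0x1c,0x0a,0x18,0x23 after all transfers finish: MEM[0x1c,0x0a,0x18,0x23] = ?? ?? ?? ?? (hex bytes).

D0: mem[0x02..0x08] <- [68 10 5f 34 c4 fe f9]
D1: mem[0x05..0x09] <- [5f 8f 03 55 2a]
D2: mem[0x17..0x1e] <- [78 3e 21 9f f6 5f 8f 03]
D3: mem[0x1f..0x26] <- [b7 3d 78 3e 21 9f f6 5f]
D4: mem[0x04..0x08] <- [5f 8f 03 55 2a]
D5: mem[0x11..0x12] <- [3e 21]
query mem[0x1c]=0x5f, mem[0x0a]=0x78, mem[0x18]=0x3e, mem[0x23]=0x21

MEM[0x1c,0x0a,0x18,0x23] = 5f 78 3e 21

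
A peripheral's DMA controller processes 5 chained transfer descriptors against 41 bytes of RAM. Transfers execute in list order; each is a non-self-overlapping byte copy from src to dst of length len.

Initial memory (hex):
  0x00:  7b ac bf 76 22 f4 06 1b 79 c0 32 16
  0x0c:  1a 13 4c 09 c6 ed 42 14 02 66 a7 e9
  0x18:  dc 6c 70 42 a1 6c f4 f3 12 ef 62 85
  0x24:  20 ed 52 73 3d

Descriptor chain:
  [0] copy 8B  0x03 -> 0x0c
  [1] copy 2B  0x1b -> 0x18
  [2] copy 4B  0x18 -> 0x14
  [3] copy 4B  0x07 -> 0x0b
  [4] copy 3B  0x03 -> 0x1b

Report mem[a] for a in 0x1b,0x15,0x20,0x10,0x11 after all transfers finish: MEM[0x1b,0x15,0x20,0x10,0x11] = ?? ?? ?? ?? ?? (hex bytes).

MEM[0x1b,0x15,0x20,0x10,0x11] = 76 a1 12 1b 79

[0] 0x03->0x0c len=8 : 76 22 f4 06 1b 79 c0 32
[1] 0x1b->0x18 len=2 : 42 a1
[2] 0x18->0x14 len=4 : 42 a1 70 42
[3] 0x07->0x0b len=4 : 1b 79 c0 32
[4] 0x03->0x1b len=3 : 76 22 f4
query mem[0x1b]=0x76, mem[0x15]=0xa1, mem[0x20]=0x12, mem[0x10]=0x1b, mem[0x11]=0x79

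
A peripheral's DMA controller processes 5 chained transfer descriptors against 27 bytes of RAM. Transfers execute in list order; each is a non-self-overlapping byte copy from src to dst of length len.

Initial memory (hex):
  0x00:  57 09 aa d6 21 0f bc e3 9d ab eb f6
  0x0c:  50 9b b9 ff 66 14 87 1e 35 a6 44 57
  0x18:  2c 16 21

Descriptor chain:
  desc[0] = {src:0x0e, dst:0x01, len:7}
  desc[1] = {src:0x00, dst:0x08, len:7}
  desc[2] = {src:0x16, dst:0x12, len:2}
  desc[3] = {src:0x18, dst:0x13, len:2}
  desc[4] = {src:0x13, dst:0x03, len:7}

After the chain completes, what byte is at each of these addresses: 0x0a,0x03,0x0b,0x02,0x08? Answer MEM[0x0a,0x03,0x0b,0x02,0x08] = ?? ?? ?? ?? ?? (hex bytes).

MEM[0x0a,0x03,0x0b,0x02,0x08] = ff 2c 66 ff 2c

  after D0: wrote 7B at 0x01 = b9ff6614871e35
  after D1: wrote 7B at 0x08 = 57b9ff6614871e
  after D2: wrote 2B at 0x12 = 4457
  after D3: wrote 2B at 0x13 = 2c16
  after D4: wrote 7B at 0x03 = 2c16a644572c16
query mem[0x0a]=0xff, mem[0x03]=0x2c, mem[0x0b]=0x66, mem[0x02]=0xff, mem[0x08]=0x2c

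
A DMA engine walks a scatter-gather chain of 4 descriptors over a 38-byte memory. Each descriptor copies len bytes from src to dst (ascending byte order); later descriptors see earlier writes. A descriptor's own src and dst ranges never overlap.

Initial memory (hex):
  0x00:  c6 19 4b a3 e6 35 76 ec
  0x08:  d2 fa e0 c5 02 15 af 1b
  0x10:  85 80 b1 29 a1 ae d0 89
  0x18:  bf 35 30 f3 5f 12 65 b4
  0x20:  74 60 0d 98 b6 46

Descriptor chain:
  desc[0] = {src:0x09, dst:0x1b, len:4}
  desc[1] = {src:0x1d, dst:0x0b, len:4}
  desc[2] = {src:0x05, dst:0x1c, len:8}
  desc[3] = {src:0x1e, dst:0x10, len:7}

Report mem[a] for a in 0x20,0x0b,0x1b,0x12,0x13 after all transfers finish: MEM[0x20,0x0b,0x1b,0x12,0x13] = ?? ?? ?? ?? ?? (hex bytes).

MEM[0x20,0x0b,0x1b,0x12,0x13] = fa c5 fa fa e0

#0 dst[0x1b+4] := {0xfa,0xe0,0xc5,0x02}
#1 dst[0x0b+4] := {0xc5,0x02,0xb4,0x74}
#2 dst[0x1c+8] := {0x35,0x76,0xec,0xd2,0xfa,0xe0,0xc5,0x02}
#3 dst[0x10+7] := {0xec,0xd2,0xfa,0xe0,0xc5,0x02,0xb6}
query mem[0x20]=0xfa, mem[0x0b]=0xc5, mem[0x1b]=0xfa, mem[0x12]=0xfa, mem[0x13]=0xe0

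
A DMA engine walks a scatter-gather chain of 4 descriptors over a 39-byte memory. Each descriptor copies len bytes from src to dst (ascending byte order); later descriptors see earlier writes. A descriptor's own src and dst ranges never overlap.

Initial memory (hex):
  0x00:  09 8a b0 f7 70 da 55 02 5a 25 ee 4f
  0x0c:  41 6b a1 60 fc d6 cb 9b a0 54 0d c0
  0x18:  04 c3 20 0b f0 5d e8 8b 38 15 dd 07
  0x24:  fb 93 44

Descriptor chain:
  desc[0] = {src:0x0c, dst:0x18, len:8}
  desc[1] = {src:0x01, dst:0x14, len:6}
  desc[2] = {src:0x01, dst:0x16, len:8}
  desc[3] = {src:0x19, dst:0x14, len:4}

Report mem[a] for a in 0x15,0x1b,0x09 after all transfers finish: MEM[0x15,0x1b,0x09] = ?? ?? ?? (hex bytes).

MEM[0x15,0x1b,0x09] = da 55 25

#0 dst[0x18+8] := {0x41,0x6b,0xa1,0x60,0xfc,0xd6,0xcb,0x9b}
#1 dst[0x14+6] := {0x8a,0xb0,0xf7,0x70,0xda,0x55}
#2 dst[0x16+8] := {0x8a,0xb0,0xf7,0x70,0xda,0x55,0x02,0x5a}
#3 dst[0x14+4] := {0x70,0xda,0x55,0x02}
query mem[0x15]=0xda, mem[0x1b]=0x55, mem[0x09]=0x25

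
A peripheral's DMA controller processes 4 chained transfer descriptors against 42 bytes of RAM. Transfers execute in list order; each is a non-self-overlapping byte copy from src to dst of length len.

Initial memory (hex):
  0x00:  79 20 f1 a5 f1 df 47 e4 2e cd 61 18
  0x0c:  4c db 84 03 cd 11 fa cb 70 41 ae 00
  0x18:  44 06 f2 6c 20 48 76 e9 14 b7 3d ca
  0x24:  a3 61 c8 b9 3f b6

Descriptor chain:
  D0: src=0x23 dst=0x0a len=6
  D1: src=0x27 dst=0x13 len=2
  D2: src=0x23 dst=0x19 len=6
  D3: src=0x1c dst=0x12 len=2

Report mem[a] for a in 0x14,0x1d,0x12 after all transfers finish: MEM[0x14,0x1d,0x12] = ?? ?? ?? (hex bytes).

[0] 0x23->0x0a len=6 : ca a3 61 c8 b9 3f
[1] 0x27->0x13 len=2 : b9 3f
[2] 0x23->0x19 len=6 : ca a3 61 c8 b9 3f
[3] 0x1c->0x12 len=2 : c8 b9
query mem[0x14]=0x3f, mem[0x1d]=0xb9, mem[0x12]=0xc8

MEM[0x14,0x1d,0x12] = 3f b9 c8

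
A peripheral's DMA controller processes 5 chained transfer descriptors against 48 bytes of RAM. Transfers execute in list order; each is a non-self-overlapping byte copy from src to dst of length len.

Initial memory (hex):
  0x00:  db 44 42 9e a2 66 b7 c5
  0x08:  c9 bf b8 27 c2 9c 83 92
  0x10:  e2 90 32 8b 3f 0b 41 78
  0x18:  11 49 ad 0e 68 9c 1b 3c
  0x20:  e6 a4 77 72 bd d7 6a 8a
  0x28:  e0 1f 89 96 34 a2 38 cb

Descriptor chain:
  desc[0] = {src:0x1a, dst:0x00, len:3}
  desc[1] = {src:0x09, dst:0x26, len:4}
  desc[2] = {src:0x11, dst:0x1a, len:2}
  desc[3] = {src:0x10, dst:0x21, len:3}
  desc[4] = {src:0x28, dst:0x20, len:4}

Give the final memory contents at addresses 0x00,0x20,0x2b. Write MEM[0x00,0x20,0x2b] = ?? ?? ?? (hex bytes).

  after D0: wrote 3B at 0x00 = ad0e68
  after D1: wrote 4B at 0x26 = bfb827c2
  after D2: wrote 2B at 0x1a = 9032
  after D3: wrote 3B at 0x21 = e29032
  after D4: wrote 4B at 0x20 = 27c28996
query mem[0x00]=0xad, mem[0x20]=0x27, mem[0x2b]=0x96

MEM[0x00,0x20,0x2b] = ad 27 96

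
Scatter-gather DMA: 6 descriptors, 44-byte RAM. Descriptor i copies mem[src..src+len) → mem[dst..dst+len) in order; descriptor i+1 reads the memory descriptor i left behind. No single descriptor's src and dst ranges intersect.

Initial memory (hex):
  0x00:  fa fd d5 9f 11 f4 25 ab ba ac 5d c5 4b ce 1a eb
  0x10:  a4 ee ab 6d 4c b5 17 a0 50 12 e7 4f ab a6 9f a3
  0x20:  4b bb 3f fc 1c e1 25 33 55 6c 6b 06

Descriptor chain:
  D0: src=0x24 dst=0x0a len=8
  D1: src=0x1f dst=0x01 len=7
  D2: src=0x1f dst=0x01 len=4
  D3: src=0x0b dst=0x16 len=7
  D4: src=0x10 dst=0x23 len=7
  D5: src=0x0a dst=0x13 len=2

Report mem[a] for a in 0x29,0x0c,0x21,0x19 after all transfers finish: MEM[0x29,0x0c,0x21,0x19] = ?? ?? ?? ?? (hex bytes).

  after D0: wrote 8B at 0x0a = 1ce12533556c6b06
  after D1: wrote 7B at 0x01 = a34bbb3ffc1ce1
  after D2: wrote 4B at 0x01 = a34bbb3f
  after D3: wrote 7B at 0x16 = e12533556c6b06
  after D4: wrote 7B at 0x23 = 6b06ab6d4cb5e1
  after D5: wrote 2B at 0x13 = 1ce1
query mem[0x29]=0xe1, mem[0x0c]=0x25, mem[0x21]=0xbb, mem[0x19]=0x55

MEM[0x29,0x0c,0x21,0x19] = e1 25 bb 55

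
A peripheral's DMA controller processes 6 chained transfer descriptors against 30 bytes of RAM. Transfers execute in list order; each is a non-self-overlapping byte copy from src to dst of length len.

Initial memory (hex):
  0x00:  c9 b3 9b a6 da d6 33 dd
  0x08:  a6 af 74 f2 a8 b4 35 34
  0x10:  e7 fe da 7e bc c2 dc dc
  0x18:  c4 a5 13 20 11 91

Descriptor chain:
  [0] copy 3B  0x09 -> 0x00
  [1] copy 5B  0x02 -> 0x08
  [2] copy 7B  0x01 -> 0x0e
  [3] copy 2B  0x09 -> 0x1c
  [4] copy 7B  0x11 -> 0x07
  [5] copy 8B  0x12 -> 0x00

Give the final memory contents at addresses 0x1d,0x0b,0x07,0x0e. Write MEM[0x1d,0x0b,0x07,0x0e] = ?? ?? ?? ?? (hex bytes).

#0 dst[0x00+3] := {0xaf,0x74,0xf2}
#1 dst[0x08+5] := {0xf2,0xa6,0xda,0xd6,0x33}
#2 dst[0x0e+7] := {0x74,0xf2,0xa6,0xda,0xd6,0x33,0xdd}
#3 dst[0x1c+2] := {0xa6,0xda}
#4 dst[0x07+7] := {0xda,0xd6,0x33,0xdd,0xc2,0xdc,0xdc}
#5 dst[0x00+8] := {0xd6,0x33,0xdd,0xc2,0xdc,0xdc,0xc4,0xa5}
query mem[0x1d]=0xda, mem[0x0b]=0xc2, mem[0x07]=0xa5, mem[0x0e]=0x74

MEM[0x1d,0x0b,0x07,0x0e] = da c2 a5 74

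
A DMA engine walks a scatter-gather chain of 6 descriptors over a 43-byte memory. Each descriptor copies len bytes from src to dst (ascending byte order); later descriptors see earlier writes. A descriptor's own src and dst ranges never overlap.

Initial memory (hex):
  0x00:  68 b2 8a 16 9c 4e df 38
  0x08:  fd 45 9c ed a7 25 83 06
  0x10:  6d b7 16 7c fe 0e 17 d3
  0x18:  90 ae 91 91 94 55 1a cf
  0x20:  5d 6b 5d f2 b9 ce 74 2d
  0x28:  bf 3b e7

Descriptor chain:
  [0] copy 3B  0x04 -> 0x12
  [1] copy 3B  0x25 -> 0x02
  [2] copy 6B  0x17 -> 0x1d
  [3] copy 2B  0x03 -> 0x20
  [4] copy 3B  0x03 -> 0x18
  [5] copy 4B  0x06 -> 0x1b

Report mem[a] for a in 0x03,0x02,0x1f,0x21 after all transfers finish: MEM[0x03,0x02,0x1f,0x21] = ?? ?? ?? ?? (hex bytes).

  after D0: wrote 3B at 0x12 = 9c4edf
  after D1: wrote 3B at 0x02 = ce742d
  after D2: wrote 6B at 0x1d = d390ae919194
  after D3: wrote 2B at 0x20 = 742d
  after D4: wrote 3B at 0x18 = 742d4e
  after D5: wrote 4B at 0x1b = df38fd45
query mem[0x03]=0x74, mem[0x02]=0xce, mem[0x1f]=0xae, mem[0x21]=0x2d

MEM[0x03,0x02,0x1f,0x21] = 74 ce ae 2d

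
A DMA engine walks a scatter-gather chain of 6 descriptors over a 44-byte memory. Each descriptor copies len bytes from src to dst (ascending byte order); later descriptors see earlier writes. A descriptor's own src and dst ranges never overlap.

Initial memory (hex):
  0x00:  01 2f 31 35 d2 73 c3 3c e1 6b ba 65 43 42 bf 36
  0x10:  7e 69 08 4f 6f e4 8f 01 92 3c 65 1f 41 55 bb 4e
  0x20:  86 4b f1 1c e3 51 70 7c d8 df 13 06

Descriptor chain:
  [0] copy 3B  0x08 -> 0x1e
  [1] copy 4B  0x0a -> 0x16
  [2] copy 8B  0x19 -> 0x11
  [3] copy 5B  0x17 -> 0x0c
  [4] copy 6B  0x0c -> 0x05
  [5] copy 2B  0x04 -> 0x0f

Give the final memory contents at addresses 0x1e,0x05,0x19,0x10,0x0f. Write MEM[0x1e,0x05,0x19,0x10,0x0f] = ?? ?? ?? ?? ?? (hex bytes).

#0 dst[0x1e+3] := {0xe1,0x6b,0xba}
#1 dst[0x16+4] := {0xba,0x65,0x43,0x42}
#2 dst[0x11+8] := {0x42,0x65,0x1f,0x41,0x55,0xe1,0x6b,0xba}
#3 dst[0x0c+5] := {0x6b,0xba,0x42,0x65,0x1f}
#4 dst[0x05+6] := {0x6b,0xba,0x42,0x65,0x1f,0x42}
#5 dst[0x0f+2] := {0xd2,0x6b}
query mem[0x1e]=0xe1, mem[0x05]=0x6b, mem[0x19]=0x42, mem[0x10]=0x6b, mem[0x0f]=0xd2

MEM[0x1e,0x05,0x19,0x10,0x0f] = e1 6b 42 6b d2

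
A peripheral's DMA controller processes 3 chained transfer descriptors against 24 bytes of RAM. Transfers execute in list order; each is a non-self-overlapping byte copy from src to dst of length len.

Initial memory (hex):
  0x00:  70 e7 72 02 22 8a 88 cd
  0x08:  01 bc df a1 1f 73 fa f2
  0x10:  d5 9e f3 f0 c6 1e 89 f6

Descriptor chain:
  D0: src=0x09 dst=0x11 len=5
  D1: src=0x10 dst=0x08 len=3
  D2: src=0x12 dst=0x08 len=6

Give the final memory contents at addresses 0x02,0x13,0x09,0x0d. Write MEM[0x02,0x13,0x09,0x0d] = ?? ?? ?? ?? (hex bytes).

MEM[0x02,0x13,0x09,0x0d] = 72 a1 a1 f6

D0: mem[0x11..0x15] <- [bc df a1 1f 73]
D1: mem[0x08..0x0a] <- [d5 bc df]
D2: mem[0x08..0x0d] <- [df a1 1f 73 89 f6]
query mem[0x02]=0x72, mem[0x13]=0xa1, mem[0x09]=0xa1, mem[0x0d]=0xf6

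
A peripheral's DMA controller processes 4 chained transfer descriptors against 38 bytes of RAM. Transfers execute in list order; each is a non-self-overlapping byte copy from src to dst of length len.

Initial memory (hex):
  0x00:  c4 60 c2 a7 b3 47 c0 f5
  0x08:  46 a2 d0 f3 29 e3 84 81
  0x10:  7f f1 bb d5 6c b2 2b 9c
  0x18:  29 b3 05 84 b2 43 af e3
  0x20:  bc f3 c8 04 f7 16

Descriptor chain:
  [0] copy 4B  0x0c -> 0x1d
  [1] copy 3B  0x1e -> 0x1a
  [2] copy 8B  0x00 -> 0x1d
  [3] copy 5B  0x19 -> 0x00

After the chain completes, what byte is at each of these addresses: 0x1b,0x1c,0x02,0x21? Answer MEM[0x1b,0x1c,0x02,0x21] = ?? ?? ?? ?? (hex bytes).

D0: mem[0x1d..0x20] <- [29 e3 84 81]
D1: mem[0x1a..0x1c] <- [e3 84 81]
D2: mem[0x1d..0x24] <- [c4 60 c2 a7 b3 47 c0 f5]
D3: mem[0x00..0x04] <- [b3 e3 84 81 c4]
query mem[0x1b]=0x84, mem[0x1c]=0x81, mem[0x02]=0x84, mem[0x21]=0xb3

MEM[0x1b,0x1c,0x02,0x21] = 84 81 84 b3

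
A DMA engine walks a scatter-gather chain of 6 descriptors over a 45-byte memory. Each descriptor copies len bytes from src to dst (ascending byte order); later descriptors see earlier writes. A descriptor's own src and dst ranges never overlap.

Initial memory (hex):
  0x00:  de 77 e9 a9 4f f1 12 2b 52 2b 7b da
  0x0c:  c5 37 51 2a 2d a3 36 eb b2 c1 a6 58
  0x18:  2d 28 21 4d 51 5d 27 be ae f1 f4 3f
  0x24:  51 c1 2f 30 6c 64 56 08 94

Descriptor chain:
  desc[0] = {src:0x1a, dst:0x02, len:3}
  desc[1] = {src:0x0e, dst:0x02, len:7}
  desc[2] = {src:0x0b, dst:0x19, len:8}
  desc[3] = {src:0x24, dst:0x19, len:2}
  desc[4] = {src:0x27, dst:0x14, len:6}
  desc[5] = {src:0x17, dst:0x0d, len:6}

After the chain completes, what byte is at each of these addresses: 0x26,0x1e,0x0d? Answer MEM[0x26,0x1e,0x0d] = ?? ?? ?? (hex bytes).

MEM[0x26,0x1e,0x0d] = 2f 2d 56

  after D0: wrote 3B at 0x02 = 214d51
  after D1: wrote 7B at 0x02 = 512a2da336ebb2
  after D2: wrote 8B at 0x19 = dac537512a2da336
  after D3: wrote 2B at 0x19 = 51c1
  after D4: wrote 6B at 0x14 = 306c64560894
  after D5: wrote 6B at 0x0d = 560894c13751
query mem[0x26]=0x2f, mem[0x1e]=0x2d, mem[0x0d]=0x56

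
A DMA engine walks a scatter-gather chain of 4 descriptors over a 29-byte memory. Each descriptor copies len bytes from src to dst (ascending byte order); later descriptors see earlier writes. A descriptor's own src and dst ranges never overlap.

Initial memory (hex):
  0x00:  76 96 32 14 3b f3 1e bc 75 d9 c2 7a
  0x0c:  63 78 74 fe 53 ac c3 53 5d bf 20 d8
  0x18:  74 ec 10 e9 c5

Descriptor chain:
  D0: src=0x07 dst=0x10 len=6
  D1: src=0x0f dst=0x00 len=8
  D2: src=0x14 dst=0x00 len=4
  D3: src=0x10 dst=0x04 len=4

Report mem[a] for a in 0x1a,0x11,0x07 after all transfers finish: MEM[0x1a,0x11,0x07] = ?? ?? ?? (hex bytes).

#0 dst[0x10+6] := {0xbc,0x75,0xd9,0xc2,0x7a,0x63}
#1 dst[0x00+8] := {0xfe,0xbc,0x75,0xd9,0xc2,0x7a,0x63,0x20}
#2 dst[0x00+4] := {0x7a,0x63,0x20,0xd8}
#3 dst[0x04+4] := {0xbc,0x75,0xd9,0xc2}
query mem[0x1a]=0x10, mem[0x11]=0x75, mem[0x07]=0xc2

MEM[0x1a,0x11,0x07] = 10 75 c2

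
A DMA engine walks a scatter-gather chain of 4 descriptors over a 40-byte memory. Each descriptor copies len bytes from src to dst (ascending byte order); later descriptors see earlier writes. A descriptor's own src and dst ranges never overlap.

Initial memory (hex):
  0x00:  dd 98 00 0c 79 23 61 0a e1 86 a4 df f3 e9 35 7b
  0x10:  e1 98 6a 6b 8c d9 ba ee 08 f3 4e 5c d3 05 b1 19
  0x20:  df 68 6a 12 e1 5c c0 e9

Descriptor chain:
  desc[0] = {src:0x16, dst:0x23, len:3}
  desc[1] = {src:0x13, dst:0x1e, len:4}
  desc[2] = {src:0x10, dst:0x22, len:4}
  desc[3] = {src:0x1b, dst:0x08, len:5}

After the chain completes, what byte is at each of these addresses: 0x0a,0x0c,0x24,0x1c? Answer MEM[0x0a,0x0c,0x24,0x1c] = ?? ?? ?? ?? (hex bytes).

MEM[0x0a,0x0c,0x24,0x1c] = 05 8c 6a d3

D0: mem[0x23..0x25] <- [ba ee 08]
D1: mem[0x1e..0x21] <- [6b 8c d9 ba]
D2: mem[0x22..0x25] <- [e1 98 6a 6b]
D3: mem[0x08..0x0c] <- [5c d3 05 6b 8c]
query mem[0x0a]=0x05, mem[0x0c]=0x8c, mem[0x24]=0x6a, mem[0x1c]=0xd3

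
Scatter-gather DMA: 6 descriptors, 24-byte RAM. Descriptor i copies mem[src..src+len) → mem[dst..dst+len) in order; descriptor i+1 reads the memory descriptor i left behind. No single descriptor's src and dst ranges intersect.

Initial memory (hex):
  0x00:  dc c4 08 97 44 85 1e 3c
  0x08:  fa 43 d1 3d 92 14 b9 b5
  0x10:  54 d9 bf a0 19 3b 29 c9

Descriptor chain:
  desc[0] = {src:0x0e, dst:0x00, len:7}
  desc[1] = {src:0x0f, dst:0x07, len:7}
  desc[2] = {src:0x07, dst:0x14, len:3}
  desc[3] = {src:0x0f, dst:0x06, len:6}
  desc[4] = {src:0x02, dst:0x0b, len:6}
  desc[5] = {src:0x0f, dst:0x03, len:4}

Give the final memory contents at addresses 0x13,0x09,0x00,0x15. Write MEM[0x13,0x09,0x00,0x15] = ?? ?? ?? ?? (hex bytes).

D0: mem[0x00..0x06] <- [b9 b5 54 d9 bf a0 19]
D1: mem[0x07..0x0d] <- [b5 54 d9 bf a0 19 3b]
D2: mem[0x14..0x16] <- [b5 54 d9]
D3: mem[0x06..0x0b] <- [b5 54 d9 bf a0 b5]
D4: mem[0x0b..0x10] <- [54 d9 bf a0 b5 54]
D5: mem[0x03..0x06] <- [b5 54 d9 bf]
query mem[0x13]=0xa0, mem[0x09]=0xbf, mem[0x00]=0xb9, mem[0x15]=0x54

MEM[0x13,0x09,0x00,0x15] = a0 bf b9 54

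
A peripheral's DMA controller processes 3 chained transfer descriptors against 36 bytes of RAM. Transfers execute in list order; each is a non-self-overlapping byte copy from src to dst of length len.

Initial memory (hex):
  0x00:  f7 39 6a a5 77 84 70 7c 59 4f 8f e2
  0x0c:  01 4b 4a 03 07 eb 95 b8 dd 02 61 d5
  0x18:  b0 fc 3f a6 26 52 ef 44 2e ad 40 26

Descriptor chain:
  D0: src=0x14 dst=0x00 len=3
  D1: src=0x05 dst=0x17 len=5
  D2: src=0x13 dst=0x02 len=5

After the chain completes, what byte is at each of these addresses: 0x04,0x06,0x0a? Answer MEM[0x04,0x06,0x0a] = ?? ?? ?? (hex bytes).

[0] 0x14->0x00 len=3 : dd 02 61
[1] 0x05->0x17 len=5 : 84 70 7c 59 4f
[2] 0x13->0x02 len=5 : b8 dd 02 61 84
query mem[0x04]=0x02, mem[0x06]=0x84, mem[0x0a]=0x8f

MEM[0x04,0x06,0x0a] = 02 84 8f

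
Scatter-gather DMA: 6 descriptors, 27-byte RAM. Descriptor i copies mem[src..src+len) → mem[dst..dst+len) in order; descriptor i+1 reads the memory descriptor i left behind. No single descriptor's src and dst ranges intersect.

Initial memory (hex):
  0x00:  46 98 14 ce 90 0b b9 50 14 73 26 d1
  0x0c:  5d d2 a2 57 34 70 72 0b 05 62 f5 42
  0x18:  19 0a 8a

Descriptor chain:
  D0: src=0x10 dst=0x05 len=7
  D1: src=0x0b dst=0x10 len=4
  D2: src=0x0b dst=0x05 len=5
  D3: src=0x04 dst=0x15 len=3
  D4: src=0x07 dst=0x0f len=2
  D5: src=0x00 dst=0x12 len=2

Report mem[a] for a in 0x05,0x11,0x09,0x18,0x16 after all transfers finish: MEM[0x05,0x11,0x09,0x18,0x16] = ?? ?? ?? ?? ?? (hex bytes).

  after D0: wrote 7B at 0x05 = 3470720b0562f5
  after D1: wrote 4B at 0x10 = f55dd2a2
  after D2: wrote 5B at 0x05 = f55dd2a257
  after D3: wrote 3B at 0x15 = 90f55d
  after D4: wrote 2B at 0x0f = d2a2
  after D5: wrote 2B at 0x12 = 4698
query mem[0x05]=0xf5, mem[0x11]=0x5d, mem[0x09]=0x57, mem[0x18]=0x19, mem[0x16]=0xf5

MEM[0x05,0x11,0x09,0x18,0x16] = f5 5d 57 19 f5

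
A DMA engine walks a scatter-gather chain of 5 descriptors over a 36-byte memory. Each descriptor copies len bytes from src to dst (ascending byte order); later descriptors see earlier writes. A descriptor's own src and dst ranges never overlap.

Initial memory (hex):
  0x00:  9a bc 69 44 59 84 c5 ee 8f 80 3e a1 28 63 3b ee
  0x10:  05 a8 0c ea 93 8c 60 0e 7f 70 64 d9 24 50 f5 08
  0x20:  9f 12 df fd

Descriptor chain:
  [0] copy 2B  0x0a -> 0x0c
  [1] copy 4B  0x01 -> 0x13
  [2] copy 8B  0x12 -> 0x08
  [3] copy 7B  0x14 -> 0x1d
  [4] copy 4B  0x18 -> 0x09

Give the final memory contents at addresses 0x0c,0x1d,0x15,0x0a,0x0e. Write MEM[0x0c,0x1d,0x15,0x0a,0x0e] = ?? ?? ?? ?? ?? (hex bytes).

  after D0: wrote 2B at 0x0c = 3ea1
  after D1: wrote 4B at 0x13 = bc694459
  after D2: wrote 8B at 0x08 = 0cbc6944590e7f70
  after D3: wrote 7B at 0x1d = 6944590e7f7064
  after D4: wrote 4B at 0x09 = 7f7064d9
query mem[0x0c]=0xd9, mem[0x1d]=0x69, mem[0x15]=0x44, mem[0x0a]=0x70, mem[0x0e]=0x7f

MEM[0x0c,0x1d,0x15,0x0a,0x0e] = d9 69 44 70 7f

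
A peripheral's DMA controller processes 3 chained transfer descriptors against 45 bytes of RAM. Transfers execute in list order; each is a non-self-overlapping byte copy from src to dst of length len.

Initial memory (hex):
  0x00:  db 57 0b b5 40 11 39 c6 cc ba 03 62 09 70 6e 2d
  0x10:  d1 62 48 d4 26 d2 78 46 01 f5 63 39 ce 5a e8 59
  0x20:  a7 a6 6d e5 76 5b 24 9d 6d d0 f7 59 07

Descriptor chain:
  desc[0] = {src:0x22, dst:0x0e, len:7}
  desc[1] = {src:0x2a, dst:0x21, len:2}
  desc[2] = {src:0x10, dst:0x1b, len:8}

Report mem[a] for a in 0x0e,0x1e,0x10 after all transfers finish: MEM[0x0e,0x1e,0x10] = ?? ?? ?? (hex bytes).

  after D0: wrote 7B at 0x0e = 6de5765b249d6d
  after D1: wrote 2B at 0x21 = f759
  after D2: wrote 8B at 0x1b = 765b249d6dd27846
query mem[0x0e]=0x6d, mem[0x1e]=0x9d, mem[0x10]=0x76

MEM[0x0e,0x1e,0x10] = 6d 9d 76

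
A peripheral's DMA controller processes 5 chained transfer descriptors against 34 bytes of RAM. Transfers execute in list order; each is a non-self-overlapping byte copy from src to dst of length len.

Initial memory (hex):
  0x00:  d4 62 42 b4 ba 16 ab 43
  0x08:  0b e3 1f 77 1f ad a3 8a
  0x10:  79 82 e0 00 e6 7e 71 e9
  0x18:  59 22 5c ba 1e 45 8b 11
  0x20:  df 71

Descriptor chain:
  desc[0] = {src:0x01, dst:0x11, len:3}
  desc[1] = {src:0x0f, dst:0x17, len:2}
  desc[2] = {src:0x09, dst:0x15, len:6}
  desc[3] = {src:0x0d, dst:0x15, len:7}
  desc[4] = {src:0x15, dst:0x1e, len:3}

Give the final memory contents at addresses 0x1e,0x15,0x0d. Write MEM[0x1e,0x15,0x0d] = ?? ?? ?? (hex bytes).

MEM[0x1e,0x15,0x0d] = ad ad ad

  after D0: wrote 3B at 0x11 = 6242b4
  after D1: wrote 2B at 0x17 = 8a79
  after D2: wrote 6B at 0x15 = e31f771fada3
  after D3: wrote 7B at 0x15 = ada38a796242b4
  after D4: wrote 3B at 0x1e = ada38a
query mem[0x1e]=0xad, mem[0x15]=0xad, mem[0x0d]=0xad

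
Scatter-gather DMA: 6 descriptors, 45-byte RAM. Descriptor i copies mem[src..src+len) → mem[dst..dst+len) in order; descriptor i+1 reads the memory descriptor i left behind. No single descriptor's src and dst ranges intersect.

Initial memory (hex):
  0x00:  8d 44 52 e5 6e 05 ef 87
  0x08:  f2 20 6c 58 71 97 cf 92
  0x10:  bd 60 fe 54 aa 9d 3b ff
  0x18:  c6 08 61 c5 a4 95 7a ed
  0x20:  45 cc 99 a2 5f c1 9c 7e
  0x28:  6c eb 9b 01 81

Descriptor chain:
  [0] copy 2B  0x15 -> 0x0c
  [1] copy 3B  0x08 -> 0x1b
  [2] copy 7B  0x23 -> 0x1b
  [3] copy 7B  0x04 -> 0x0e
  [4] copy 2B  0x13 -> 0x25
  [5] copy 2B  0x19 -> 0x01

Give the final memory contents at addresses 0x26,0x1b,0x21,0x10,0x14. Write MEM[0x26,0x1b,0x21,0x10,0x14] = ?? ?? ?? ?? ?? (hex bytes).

  after D0: wrote 2B at 0x0c = 9d3b
  after D1: wrote 3B at 0x1b = f2206c
  after D2: wrote 7B at 0x1b = a25fc19c7e6ceb
  after D3: wrote 7B at 0x0e = 6e05ef87f2206c
  after D4: wrote 2B at 0x25 = 206c
  after D5: wrote 2B at 0x01 = 0861
query mem[0x26]=0x6c, mem[0x1b]=0xa2, mem[0x21]=0xeb, mem[0x10]=0xef, mem[0x14]=0x6c

MEM[0x26,0x1b,0x21,0x10,0x14] = 6c a2 eb ef 6c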